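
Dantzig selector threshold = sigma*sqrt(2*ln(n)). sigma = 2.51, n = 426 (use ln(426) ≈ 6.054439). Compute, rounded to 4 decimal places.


ln(426) ≈ 6.054439.
2*ln(n) ≈ 12.108878.
sqrt(2*ln(n)) ≈ sqrt(12.108878) ≈ 3.479781.
threshold ≈ 2.51*3.479781 = 8.73425031 ≈ 8.7343.

8.7343


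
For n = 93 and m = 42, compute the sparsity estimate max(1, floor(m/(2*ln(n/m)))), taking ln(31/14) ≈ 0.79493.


n/m = 93/42 = 31/14.
ln(n/m) ≈ 0.79493.
2*ln(n/m) ≈ 1.58986.
m/(2*ln(n/m)) ≈ 42/1.58986 ≈ 26.4174.
floor = 26.
k_max = max(1, 26) = 26.

26


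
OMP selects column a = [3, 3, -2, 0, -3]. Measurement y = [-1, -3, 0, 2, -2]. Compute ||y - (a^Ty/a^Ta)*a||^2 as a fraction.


a^T a = 31.
a^T y = -6.
coeff = -6/31 = -6/31.
||r||^2 = 522/31.

522/31


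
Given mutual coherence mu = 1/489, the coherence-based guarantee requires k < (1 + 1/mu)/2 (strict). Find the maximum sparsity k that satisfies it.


1/mu = 489.
1 + 1/mu = 490.
(1 + 1/mu)/2 = 245 is an integer and the inequality is strict, so k_max = 245 - 1 = 244.

244


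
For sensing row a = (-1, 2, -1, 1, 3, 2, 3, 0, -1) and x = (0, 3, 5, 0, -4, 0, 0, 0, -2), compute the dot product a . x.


Non-zero terms: ['2*3', '-1*5', '3*-4', '-1*-2']
Products: [6, -5, -12, 2]
y = sum = -9.

-9


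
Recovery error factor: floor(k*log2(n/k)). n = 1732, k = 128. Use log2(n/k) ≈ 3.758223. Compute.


log2(n/k) = log2(1732/128) ≈ 3.758223.
k*log2(n/k) ≈ 128*3.758223 = 481.052544.
floor(481.052544) = 481.

481


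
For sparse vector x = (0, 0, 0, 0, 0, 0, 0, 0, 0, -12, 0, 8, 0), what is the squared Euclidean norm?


Non-zero entries: [(9, -12), (11, 8)]
Squares: [144, 64]
||x||_2^2 = sum = 208.

208


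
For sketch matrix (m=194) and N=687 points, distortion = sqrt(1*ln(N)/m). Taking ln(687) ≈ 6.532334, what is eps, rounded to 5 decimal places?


ln(687) ≈ 6.532334.
1*ln(N)/m ≈ 1*6.532334/194 ≈ 0.03367182.
eps = sqrt(0.03367182) ≈ 0.1834988 ≈ 0.18350.

0.18350


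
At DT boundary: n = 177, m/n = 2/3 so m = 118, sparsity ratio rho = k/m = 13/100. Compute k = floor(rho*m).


m = 2/3*177 = 118.
rho = 13/100.
rho*m = 13/100*118 = 15.34.
k = floor(15.34) = 15.

15


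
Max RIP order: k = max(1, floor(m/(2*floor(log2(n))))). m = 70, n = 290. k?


floor(log2(290)) = 8.
2*8 = 16.
m/(2*floor(log2(n))) = 70/16 ≈ 4.375.
floor = 4.
k = max(1, 4) = 4.

4


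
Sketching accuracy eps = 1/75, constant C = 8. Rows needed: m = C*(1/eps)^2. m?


1/eps = 75.
(1/eps)^2 = 5625.
m = 8*5625 = 45000.

45000


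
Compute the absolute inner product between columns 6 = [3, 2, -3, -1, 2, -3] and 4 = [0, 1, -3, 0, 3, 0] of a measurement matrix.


Inner product: 3*0 + 2*1 + -3*-3 + -1*0 + 2*3 + -3*0
Products: [0, 2, 9, 0, 6, 0]
Sum = 17.
|dot| = 17.

17


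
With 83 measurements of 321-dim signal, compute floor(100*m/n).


100*m/n = 100*83/321 ≈ 25.8567.
floor = 25.

25


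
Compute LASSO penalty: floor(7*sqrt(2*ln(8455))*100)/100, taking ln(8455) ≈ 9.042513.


ln(8455) ≈ 9.042513.
2*ln(n) ≈ 18.085026.
sqrt(2*ln(n)) ≈ sqrt(18.085026) ≈ 4.252649.
lambda ≈ 7*4.252649 = 29.768543.
floor(lambda*100)/100 = 29.76.

29.76


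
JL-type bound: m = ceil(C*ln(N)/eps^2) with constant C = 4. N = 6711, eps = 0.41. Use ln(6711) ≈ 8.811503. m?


ln(6711) ≈ 8.811503.
eps^2 = 0.41^2 = 0.1681.
C*ln(N)/eps^2 ≈ 4*8.811503/0.1681 ≈ 209.6729.
m = ceil(209.6729) = 210.

210


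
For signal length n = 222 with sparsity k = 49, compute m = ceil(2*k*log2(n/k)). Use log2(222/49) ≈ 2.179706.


log2(n/k) = log2(222/49) ≈ 2.179706.
2*k*log2(n/k) ≈ 2*49*2.179706 = 213.611188.
m = ceil(213.611188) = 214.

214


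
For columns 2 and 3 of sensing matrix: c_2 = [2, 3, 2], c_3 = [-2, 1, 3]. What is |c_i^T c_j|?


Inner product: 2*-2 + 3*1 + 2*3
Products: [-4, 3, 6]
Sum = 5.
|dot| = 5.

5


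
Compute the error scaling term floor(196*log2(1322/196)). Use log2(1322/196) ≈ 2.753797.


log2(n/k) = log2(1322/196) ≈ 2.753797.
k*log2(n/k) ≈ 196*2.753797 = 539.744212.
floor(539.744212) = 539.

539


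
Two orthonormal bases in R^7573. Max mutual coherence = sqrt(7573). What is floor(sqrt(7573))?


87^2 = 7569 <= 7573 < 7744 = 88^2, so 87 <= sqrt(7573) < 88.
floor(sqrt(7573)) = 87.

87


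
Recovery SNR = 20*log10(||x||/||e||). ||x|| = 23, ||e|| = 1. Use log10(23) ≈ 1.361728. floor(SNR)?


||x||/||e|| = 23/1 = 23.
log10(23) ≈ 1.361728.
20*log10(||x||/||e||) ≈ 20*1.361728 = 27.23456.
floor(27.23456) = 27.

27


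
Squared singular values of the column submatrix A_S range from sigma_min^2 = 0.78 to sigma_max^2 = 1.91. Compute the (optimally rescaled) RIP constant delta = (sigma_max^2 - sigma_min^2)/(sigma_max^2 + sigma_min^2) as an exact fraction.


lambda_max - lambda_min = 1.91 - 0.78 = 1.13.
lambda_max + lambda_min = 1.91 + 0.78 = 2.69.
delta = 1.13/2.69 = 113/269.

113/269


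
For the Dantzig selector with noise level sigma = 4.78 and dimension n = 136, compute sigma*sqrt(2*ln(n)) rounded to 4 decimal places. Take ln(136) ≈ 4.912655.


ln(136) ≈ 4.912655.
2*ln(n) ≈ 9.82531.
sqrt(2*ln(n)) ≈ sqrt(9.82531) ≈ 3.134535.
threshold ≈ 4.78*3.134535 = 14.9830773 ≈ 14.9831.

14.9831


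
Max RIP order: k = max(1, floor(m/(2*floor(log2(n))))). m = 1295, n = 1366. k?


floor(log2(1366)) = 10.
2*10 = 20.
m/(2*floor(log2(n))) = 1295/20 ≈ 64.75.
floor = 64.
k = max(1, 64) = 64.

64


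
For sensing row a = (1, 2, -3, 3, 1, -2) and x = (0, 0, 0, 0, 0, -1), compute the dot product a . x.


Non-zero terms: ['-2*-1']
Products: [2]
y = sum = 2.

2


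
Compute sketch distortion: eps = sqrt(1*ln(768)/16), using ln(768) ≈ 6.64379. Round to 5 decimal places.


ln(768) ≈ 6.64379.
1*ln(N)/m ≈ 1*6.64379/16 ≈ 0.41523688.
eps = sqrt(0.41523688) ≈ 0.6443888 ≈ 0.64439.

0.64439


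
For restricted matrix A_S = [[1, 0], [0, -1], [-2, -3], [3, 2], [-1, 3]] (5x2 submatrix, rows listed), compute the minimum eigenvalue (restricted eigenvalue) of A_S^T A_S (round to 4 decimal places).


A_S^T A_S = [[15, 9], [9, 23]].
trace = 38.
det = 264.
disc = trace^2 - 4*det = 1444 - 4*264 = 388.
sqrt(388) ≈ 19.697716.
lam_min = (38 - sqrt(388))/2 ≈ (38 - 19.697716)/2 = 9.151142 ≈ 9.1511.

9.1511


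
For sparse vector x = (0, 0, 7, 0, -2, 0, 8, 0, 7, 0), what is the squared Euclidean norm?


Non-zero entries: [(2, 7), (4, -2), (6, 8), (8, 7)]
Squares: [49, 4, 64, 49]
||x||_2^2 = sum = 166.

166


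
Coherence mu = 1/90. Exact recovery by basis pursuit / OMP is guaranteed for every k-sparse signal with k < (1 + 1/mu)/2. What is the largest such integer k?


1/mu = 90.
1 + 1/mu = 91.
(1 + 1/mu)/2 = 45.5 is not an integer, so k_max = floor(45.5) = 45.

45


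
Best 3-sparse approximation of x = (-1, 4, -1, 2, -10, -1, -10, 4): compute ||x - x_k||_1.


Sorted |x_i| descending: [10, 10, 4, 4, 2, 1, 1, 1]
Keep top 3: [10, 10, 4]
Tail entries: [4, 2, 1, 1, 1]
L1 error = sum of tail = 9.

9


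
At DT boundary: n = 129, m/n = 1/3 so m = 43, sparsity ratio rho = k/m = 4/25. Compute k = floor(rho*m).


m = 1/3*129 = 43.
rho = 4/25.
rho*m = 4/25*43 = 6.88.
k = floor(6.88) = 6.

6


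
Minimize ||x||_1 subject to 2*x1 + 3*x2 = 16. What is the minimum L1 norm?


Axis intercepts:
  x1 = 8, x2 = 0: L1 = 8
  x1 = 0, x2 = 16/3: L1 = 16/3
x* = (0, 16/3)
||x*||_1 = 16/3.

16/3


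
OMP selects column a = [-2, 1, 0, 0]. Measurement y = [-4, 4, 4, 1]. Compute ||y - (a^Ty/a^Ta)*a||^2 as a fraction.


a^T a = 5.
a^T y = 12.
coeff = 12/5 = 12/5.
||r||^2 = 101/5.

101/5


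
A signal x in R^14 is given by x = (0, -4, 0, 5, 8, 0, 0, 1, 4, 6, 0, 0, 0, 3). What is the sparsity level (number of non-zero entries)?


Non-zero positions: [1, 3, 4, 7, 8, 9, 13].
Sparsity = 7.

7


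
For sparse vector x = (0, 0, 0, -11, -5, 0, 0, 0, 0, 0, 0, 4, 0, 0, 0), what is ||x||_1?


Non-zero entries: [(3, -11), (4, -5), (11, 4)]
Absolute values: [11, 5, 4]
||x||_1 = sum = 20.

20


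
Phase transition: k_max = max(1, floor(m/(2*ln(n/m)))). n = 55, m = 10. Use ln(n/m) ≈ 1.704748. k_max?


n/m = 55/10 = 11/2.
ln(n/m) ≈ 1.704748.
2*ln(n/m) ≈ 3.409496.
m/(2*ln(n/m)) ≈ 10/3.409496 ≈ 2.933.
floor = 2.
k_max = max(1, 2) = 2.

2


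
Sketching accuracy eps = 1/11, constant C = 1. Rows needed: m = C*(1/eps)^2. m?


1/eps = 11.
(1/eps)^2 = 121.
m = 1*121 = 121.

121


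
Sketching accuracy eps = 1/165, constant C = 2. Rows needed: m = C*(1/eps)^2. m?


1/eps = 165.
(1/eps)^2 = 27225.
m = 2*27225 = 54450.

54450


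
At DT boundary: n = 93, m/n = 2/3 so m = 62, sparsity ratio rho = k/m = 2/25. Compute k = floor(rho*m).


m = 2/3*93 = 62.
rho = 2/25.
rho*m = 2/25*62 = 4.96.
k = floor(4.96) = 4.

4


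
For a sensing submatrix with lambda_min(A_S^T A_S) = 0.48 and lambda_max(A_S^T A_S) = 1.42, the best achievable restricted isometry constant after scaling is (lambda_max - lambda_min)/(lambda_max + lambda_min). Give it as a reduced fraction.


lambda_max - lambda_min = 1.42 - 0.48 = 0.94.
lambda_max + lambda_min = 1.42 + 0.48 = 1.90.
delta = 0.94/1.90 = 94/190 = 47/95.

47/95


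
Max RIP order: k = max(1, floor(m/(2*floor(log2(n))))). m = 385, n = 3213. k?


floor(log2(3213)) = 11.
2*11 = 22.
m/(2*floor(log2(n))) = 385/22 ≈ 17.5.
floor = 17.
k = max(1, 17) = 17.

17


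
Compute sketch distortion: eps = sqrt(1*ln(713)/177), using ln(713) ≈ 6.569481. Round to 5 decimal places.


ln(713) ≈ 6.569481.
1*ln(N)/m ≈ 1*6.569481/177 ≈ 0.03711571.
eps = sqrt(0.03711571) ≈ 0.1926544 ≈ 0.19265.

0.19265


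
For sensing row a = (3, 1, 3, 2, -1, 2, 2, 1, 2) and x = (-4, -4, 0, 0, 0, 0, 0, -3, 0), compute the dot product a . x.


Non-zero terms: ['3*-4', '1*-4', '1*-3']
Products: [-12, -4, -3]
y = sum = -19.

-19


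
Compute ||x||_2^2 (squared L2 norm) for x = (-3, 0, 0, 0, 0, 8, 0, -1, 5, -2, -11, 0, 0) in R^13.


Non-zero entries: [(0, -3), (5, 8), (7, -1), (8, 5), (9, -2), (10, -11)]
Squares: [9, 64, 1, 25, 4, 121]
||x||_2^2 = sum = 224.

224


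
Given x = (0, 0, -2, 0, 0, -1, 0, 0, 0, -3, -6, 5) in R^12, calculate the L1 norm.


Non-zero entries: [(2, -2), (5, -1), (9, -3), (10, -6), (11, 5)]
Absolute values: [2, 1, 3, 6, 5]
||x||_1 = sum = 17.

17


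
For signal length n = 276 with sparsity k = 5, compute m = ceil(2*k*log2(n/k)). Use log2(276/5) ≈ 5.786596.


log2(n/k) = log2(276/5) ≈ 5.786596.
2*k*log2(n/k) ≈ 2*5*5.786596 = 57.86596.
m = ceil(57.86596) = 58.

58


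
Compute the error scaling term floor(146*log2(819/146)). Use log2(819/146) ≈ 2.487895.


log2(n/k) = log2(819/146) ≈ 2.487895.
k*log2(n/k) ≈ 146*2.487895 = 363.23267.
floor(363.23267) = 363.

363


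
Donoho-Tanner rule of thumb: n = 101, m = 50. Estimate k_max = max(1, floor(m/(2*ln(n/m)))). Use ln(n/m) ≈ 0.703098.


n/m = 101/50.
ln(n/m) ≈ 0.703098.
2*ln(n/m) ≈ 1.406196.
m/(2*ln(n/m)) ≈ 50/1.406196 ≈ 35.5569.
floor = 35.
k_max = max(1, 35) = 35.

35


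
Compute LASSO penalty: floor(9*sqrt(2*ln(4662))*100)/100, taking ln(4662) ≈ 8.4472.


ln(4662) ≈ 8.4472.
2*ln(n) ≈ 16.8944.
sqrt(2*ln(n)) ≈ sqrt(16.8944) ≈ 4.11028.
lambda ≈ 9*4.11028 = 36.99252.
floor(lambda*100)/100 = 36.99.

36.99


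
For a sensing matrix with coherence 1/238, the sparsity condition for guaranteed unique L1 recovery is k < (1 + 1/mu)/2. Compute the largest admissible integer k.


1/mu = 238.
1 + 1/mu = 239.
(1 + 1/mu)/2 = 119.5 is not an integer, so k_max = floor(119.5) = 119.

119


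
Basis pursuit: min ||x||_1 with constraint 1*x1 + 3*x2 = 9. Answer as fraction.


Axis intercepts:
  x1 = 9, x2 = 0: L1 = 9
  x1 = 0, x2 = 3: L1 = 3
x* = (0, 3)
||x*||_1 = 3.

3


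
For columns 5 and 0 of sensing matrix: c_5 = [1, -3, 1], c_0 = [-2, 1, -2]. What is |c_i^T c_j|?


Inner product: 1*-2 + -3*1 + 1*-2
Products: [-2, -3, -2]
Sum = -7.
|dot| = 7.

7


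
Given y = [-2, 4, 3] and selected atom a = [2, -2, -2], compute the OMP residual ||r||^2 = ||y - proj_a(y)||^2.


a^T a = 12.
a^T y = -18.
coeff = -18/12 = -3/2.
||r||^2 = 2.

2


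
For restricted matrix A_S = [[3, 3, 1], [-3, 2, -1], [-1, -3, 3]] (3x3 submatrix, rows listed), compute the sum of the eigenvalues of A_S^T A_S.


Sum of eigenvalues of A_S^T A_S = trace(A_S^T A_S) = sum of squared column norms of A_S.
A_S^T A_S diagonal: [19, 22, 11].
trace = 19 + 22 + 11 = 52.

52


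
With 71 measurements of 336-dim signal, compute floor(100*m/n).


100*m/n = 100*71/336 ≈ 21.131.
floor = 21.

21


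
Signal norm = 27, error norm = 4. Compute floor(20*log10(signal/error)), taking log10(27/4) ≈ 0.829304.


||x||/||e|| = 27/4.
log10(27/4) ≈ 0.829304.
20*log10(||x||/||e||) ≈ 20*0.829304 = 16.58608.
floor(16.58608) = 16.

16


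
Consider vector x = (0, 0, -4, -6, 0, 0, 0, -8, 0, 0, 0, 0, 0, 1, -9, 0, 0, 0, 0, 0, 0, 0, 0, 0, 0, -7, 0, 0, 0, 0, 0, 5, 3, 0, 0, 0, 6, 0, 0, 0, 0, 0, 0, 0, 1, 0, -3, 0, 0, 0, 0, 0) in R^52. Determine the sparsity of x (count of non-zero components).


Non-zero positions: [2, 3, 7, 13, 14, 25, 31, 32, 36, 44, 46].
Sparsity = 11.

11


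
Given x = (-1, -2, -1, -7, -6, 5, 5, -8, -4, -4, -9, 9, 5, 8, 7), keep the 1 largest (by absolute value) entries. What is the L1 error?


Sorted |x_i| descending: [9, 9, 8, 8, 7, 7, 6, 5, 5, 5, 4, 4, 2, 1, 1]
Keep top 1: [9]
Tail entries: [9, 8, 8, 7, 7, 6, 5, 5, 5, 4, 4, 2, 1, 1]
L1 error = sum of tail = 72.

72


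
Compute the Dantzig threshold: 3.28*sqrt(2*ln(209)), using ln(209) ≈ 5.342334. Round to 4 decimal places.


ln(209) ≈ 5.342334.
2*ln(n) ≈ 10.684668.
sqrt(2*ln(n)) ≈ sqrt(10.684668) ≈ 3.268741.
threshold ≈ 3.28*3.268741 = 10.72147048 ≈ 10.7215.

10.7215


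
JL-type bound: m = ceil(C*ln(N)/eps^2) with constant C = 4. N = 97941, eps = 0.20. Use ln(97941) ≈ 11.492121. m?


ln(97941) ≈ 11.492121.
eps^2 = 0.20^2 = 0.04.
C*ln(N)/eps^2 ≈ 4*11.492121/0.04 ≈ 1149.2121.
m = ceil(1149.2121) = 1150.

1150


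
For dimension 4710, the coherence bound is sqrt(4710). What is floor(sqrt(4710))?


68^2 = 4624 <= 4710 < 4761 = 69^2, so 68 <= sqrt(4710) < 69.
floor(sqrt(4710)) = 68.

68


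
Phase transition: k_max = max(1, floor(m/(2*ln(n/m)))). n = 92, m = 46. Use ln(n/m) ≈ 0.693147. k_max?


n/m = 92/46 = 2.
ln(n/m) ≈ 0.693147.
2*ln(n/m) ≈ 1.386294.
m/(2*ln(n/m)) ≈ 46/1.386294 ≈ 33.182.
floor = 33.
k_max = max(1, 33) = 33.

33


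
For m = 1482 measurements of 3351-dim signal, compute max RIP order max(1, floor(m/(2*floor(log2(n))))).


floor(log2(3351)) = 11.
2*11 = 22.
m/(2*floor(log2(n))) = 1482/22 ≈ 67.3636.
floor = 67.
k = max(1, 67) = 67.

67


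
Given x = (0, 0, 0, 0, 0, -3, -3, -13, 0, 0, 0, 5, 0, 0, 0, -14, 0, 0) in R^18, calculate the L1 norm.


Non-zero entries: [(5, -3), (6, -3), (7, -13), (11, 5), (15, -14)]
Absolute values: [3, 3, 13, 5, 14]
||x||_1 = sum = 38.

38


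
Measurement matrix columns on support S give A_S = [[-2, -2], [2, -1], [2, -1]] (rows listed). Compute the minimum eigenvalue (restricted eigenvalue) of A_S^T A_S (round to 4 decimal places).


A_S^T A_S = [[12, 0], [0, 6]].
trace = 18.
det = 72.
disc = trace^2 - 4*det = 324 - 4*72 = 36.
sqrt(36) = 6.
lam_min = (18 - 6)/2 = 6 = 6.0000.

6.0000


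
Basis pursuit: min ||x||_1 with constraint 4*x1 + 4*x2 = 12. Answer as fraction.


Axis intercepts:
  x1 = 3, x2 = 0: L1 = 3
  x1 = 0, x2 = 3: L1 = 3
x* = (3, 0)
||x*||_1 = 3.

3


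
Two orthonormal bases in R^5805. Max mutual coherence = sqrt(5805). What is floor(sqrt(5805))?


76^2 = 5776 <= 5805 < 5929 = 77^2, so 76 <= sqrt(5805) < 77.
floor(sqrt(5805)) = 76.

76


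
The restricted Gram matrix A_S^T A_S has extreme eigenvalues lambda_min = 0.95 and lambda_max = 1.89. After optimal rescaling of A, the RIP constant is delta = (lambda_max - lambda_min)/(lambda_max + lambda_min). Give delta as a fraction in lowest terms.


lambda_max - lambda_min = 1.89 - 0.95 = 0.94.
lambda_max + lambda_min = 1.89 + 0.95 = 2.84.
delta = 0.94/2.84 = 94/284 = 47/142.

47/142


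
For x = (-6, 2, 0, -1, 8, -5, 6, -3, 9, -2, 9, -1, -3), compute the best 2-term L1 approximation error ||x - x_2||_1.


Sorted |x_i| descending: [9, 9, 8, 6, 6, 5, 3, 3, 2, 2, 1, 1, 0]
Keep top 2: [9, 9]
Tail entries: [8, 6, 6, 5, 3, 3, 2, 2, 1, 1, 0]
L1 error = sum of tail = 37.

37


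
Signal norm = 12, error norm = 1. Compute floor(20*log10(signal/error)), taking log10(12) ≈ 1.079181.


||x||/||e|| = 12/1 = 12.
log10(12) ≈ 1.079181.
20*log10(||x||/||e||) ≈ 20*1.079181 = 21.58362.
floor(21.58362) = 21.

21


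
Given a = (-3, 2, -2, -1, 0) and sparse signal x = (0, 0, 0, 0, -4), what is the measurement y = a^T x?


Non-zero terms: ['0*-4']
Products: [0]
y = sum = 0.

0


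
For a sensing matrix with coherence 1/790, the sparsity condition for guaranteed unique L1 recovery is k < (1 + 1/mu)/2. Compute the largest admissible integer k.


1/mu = 790.
1 + 1/mu = 791.
(1 + 1/mu)/2 = 395.5 is not an integer, so k_max = floor(395.5) = 395.

395


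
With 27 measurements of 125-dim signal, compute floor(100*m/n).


100*m/n = 100*27/125 ≈ 21.6.
floor = 21.

21


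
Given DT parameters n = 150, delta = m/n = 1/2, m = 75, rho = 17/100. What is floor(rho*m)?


m = 1/2*150 = 75.
rho = 17/100.
rho*m = 17/100*75 = 12.75.
k = floor(12.75) = 12.

12


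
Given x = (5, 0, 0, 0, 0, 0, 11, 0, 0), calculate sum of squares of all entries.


Non-zero entries: [(0, 5), (6, 11)]
Squares: [25, 121]
||x||_2^2 = sum = 146.

146


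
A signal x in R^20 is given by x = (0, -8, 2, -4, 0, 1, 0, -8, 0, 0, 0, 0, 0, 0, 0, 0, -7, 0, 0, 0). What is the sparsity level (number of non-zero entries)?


Non-zero positions: [1, 2, 3, 5, 7, 16].
Sparsity = 6.

6


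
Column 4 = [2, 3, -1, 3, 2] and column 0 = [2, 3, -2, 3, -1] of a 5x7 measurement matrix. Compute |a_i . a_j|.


Inner product: 2*2 + 3*3 + -1*-2 + 3*3 + 2*-1
Products: [4, 9, 2, 9, -2]
Sum = 22.
|dot| = 22.

22


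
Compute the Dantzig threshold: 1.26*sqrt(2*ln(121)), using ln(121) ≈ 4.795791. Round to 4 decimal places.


ln(121) ≈ 4.795791.
2*ln(n) ≈ 9.591582.
sqrt(2*ln(n)) ≈ sqrt(9.591582) ≈ 3.097028.
threshold ≈ 1.26*3.097028 = 3.90225528 ≈ 3.9023.

3.9023


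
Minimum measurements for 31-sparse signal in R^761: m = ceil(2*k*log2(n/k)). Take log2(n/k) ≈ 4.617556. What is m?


log2(n/k) = log2(761/31) ≈ 4.617556.
2*k*log2(n/k) ≈ 2*31*4.617556 = 286.288472.
m = ceil(286.288472) = 287.

287


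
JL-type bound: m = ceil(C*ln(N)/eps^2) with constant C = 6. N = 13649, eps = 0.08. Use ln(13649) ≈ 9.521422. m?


ln(13649) ≈ 9.521422.
eps^2 = 0.08^2 = 0.0064.
C*ln(N)/eps^2 ≈ 6*9.521422/0.0064 ≈ 8926.3331.
m = ceil(8926.3331) = 8927.

8927


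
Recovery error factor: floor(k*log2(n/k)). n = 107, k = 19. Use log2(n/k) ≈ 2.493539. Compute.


log2(n/k) = log2(107/19) ≈ 2.493539.
k*log2(n/k) ≈ 19*2.493539 = 47.377241.
floor(47.377241) = 47.

47


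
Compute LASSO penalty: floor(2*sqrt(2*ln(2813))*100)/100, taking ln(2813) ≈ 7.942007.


ln(2813) ≈ 7.942007.
2*ln(n) ≈ 15.884014.
sqrt(2*ln(n)) ≈ sqrt(15.884014) ≈ 3.985475.
lambda ≈ 2*3.985475 = 7.97095.
floor(lambda*100)/100 = 7.97.

7.97


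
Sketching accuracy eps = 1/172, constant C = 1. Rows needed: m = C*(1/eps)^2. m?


1/eps = 172.
(1/eps)^2 = 29584.
m = 1*29584 = 29584.

29584


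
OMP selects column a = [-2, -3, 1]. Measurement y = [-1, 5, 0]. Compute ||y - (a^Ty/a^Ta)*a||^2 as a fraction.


a^T a = 14.
a^T y = -13.
coeff = -13/14 = -13/14.
||r||^2 = 195/14.

195/14


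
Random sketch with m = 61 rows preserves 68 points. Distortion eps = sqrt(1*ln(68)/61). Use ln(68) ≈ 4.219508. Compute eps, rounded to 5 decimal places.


ln(68) ≈ 4.219508.
1*ln(N)/m ≈ 1*4.219508/61 ≈ 0.06917226.
eps = sqrt(0.06917226) ≈ 0.2630062 ≈ 0.26301.

0.26301


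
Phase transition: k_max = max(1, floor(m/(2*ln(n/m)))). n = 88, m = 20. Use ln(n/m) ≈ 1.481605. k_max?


n/m = 88/20 = 22/5.
ln(n/m) ≈ 1.481605.
2*ln(n/m) ≈ 2.96321.
m/(2*ln(n/m)) ≈ 20/2.96321 ≈ 6.7494.
floor = 6.
k_max = max(1, 6) = 6.

6


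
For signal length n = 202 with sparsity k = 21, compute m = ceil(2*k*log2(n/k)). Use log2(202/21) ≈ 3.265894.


log2(n/k) = log2(202/21) ≈ 3.265894.
2*k*log2(n/k) ≈ 2*21*3.265894 = 137.167548.
m = ceil(137.167548) = 138.

138


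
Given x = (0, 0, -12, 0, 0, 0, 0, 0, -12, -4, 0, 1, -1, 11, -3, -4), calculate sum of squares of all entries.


Non-zero entries: [(2, -12), (8, -12), (9, -4), (11, 1), (12, -1), (13, 11), (14, -3), (15, -4)]
Squares: [144, 144, 16, 1, 1, 121, 9, 16]
||x||_2^2 = sum = 452.

452


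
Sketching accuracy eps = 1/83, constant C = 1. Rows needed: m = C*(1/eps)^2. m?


1/eps = 83.
(1/eps)^2 = 6889.
m = 1*6889 = 6889.

6889


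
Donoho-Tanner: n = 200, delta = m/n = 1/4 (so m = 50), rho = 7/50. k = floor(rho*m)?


m = 1/4*200 = 50.
rho = 7/50.
rho*m = 7/50*50 = 7.
k = floor(7) = 7.

7


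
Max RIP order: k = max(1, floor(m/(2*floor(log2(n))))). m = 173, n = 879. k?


floor(log2(879)) = 9.
2*9 = 18.
m/(2*floor(log2(n))) = 173/18 ≈ 9.6111.
floor = 9.
k = max(1, 9) = 9.

9


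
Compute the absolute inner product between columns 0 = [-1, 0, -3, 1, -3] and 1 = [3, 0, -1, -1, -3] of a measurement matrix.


Inner product: -1*3 + 0*0 + -3*-1 + 1*-1 + -3*-3
Products: [-3, 0, 3, -1, 9]
Sum = 8.
|dot| = 8.

8


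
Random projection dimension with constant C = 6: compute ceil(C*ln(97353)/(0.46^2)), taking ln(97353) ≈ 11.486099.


ln(97353) ≈ 11.486099.
eps^2 = 0.46^2 = 0.2116.
C*ln(N)/eps^2 ≈ 6*11.486099/0.2116 ≈ 325.6928.
m = ceil(325.6928) = 326.

326


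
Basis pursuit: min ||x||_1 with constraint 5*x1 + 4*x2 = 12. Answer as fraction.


Axis intercepts:
  x1 = 12/5, x2 = 0: L1 = 12/5
  x1 = 0, x2 = 3: L1 = 3
x* = (12/5, 0)
||x*||_1 = 12/5.

12/5


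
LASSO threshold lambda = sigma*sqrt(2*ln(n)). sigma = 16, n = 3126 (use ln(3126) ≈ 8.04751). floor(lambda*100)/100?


ln(3126) ≈ 8.04751.
2*ln(n) ≈ 16.09502.
sqrt(2*ln(n)) ≈ sqrt(16.09502) ≈ 4.01186.
lambda ≈ 16*4.01186 = 64.18976.
floor(lambda*100)/100 = 64.18.

64.18


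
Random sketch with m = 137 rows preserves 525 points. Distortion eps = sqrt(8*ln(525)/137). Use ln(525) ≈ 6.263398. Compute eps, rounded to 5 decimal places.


ln(525) ≈ 6.263398.
8*ln(N)/m ≈ 8*6.263398/137 ≈ 0.36574587.
eps = sqrt(0.36574587) ≈ 0.6047693 ≈ 0.60477.

0.60477


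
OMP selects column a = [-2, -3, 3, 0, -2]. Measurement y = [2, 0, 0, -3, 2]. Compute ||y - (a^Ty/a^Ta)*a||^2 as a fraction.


a^T a = 26.
a^T y = -8.
coeff = -8/26 = -4/13.
||r||^2 = 189/13.

189/13


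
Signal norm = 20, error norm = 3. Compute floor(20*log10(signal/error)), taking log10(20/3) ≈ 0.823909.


||x||/||e|| = 20/3.
log10(20/3) ≈ 0.823909.
20*log10(||x||/||e||) ≈ 20*0.823909 = 16.47818.
floor(16.47818) = 16.

16


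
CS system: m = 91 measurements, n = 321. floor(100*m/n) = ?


100*m/n = 100*91/321 ≈ 28.3489.
floor = 28.

28


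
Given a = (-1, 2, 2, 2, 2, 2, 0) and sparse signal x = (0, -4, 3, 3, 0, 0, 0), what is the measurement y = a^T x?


Non-zero terms: ['2*-4', '2*3', '2*3']
Products: [-8, 6, 6]
y = sum = 4.

4


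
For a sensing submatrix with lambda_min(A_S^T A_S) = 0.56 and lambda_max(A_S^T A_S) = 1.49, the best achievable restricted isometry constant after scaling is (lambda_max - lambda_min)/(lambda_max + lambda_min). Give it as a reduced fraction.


lambda_max - lambda_min = 1.49 - 0.56 = 0.93.
lambda_max + lambda_min = 1.49 + 0.56 = 2.05.
delta = 0.93/2.05 = 93/205.

93/205


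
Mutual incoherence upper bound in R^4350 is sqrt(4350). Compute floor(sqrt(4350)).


65^2 = 4225 <= 4350 < 4356 = 66^2, so 65 <= sqrt(4350) < 66.
floor(sqrt(4350)) = 65.

65


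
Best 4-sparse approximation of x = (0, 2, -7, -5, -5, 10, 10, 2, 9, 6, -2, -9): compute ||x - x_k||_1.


Sorted |x_i| descending: [10, 10, 9, 9, 7, 6, 5, 5, 2, 2, 2, 0]
Keep top 4: [10, 10, 9, 9]
Tail entries: [7, 6, 5, 5, 2, 2, 2, 0]
L1 error = sum of tail = 29.

29


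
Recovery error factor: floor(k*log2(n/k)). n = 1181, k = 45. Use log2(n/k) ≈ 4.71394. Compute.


log2(n/k) = log2(1181/45) ≈ 4.71394.
k*log2(n/k) ≈ 45*4.71394 = 212.1273.
floor(212.1273) = 212.

212


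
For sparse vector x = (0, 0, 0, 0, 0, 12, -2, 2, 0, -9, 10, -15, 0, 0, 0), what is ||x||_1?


Non-zero entries: [(5, 12), (6, -2), (7, 2), (9, -9), (10, 10), (11, -15)]
Absolute values: [12, 2, 2, 9, 10, 15]
||x||_1 = sum = 50.

50


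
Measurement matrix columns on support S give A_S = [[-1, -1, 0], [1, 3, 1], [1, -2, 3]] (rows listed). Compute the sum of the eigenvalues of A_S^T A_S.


Sum of eigenvalues of A_S^T A_S = trace(A_S^T A_S) = sum of squared column norms of A_S.
A_S^T A_S diagonal: [3, 14, 10].
trace = 3 + 14 + 10 = 27.

27


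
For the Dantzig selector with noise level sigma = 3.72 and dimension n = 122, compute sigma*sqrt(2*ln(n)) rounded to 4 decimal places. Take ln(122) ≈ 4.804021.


ln(122) ≈ 4.804021.
2*ln(n) ≈ 9.608042.
sqrt(2*ln(n)) ≈ sqrt(9.608042) ≈ 3.099684.
threshold ≈ 3.72*3.099684 = 11.53082448 ≈ 11.5308.

11.5308


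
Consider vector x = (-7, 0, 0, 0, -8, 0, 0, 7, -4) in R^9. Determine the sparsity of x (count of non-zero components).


Non-zero positions: [0, 4, 7, 8].
Sparsity = 4.

4


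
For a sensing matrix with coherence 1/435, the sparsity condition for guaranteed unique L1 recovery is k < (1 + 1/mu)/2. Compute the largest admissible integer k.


1/mu = 435.
1 + 1/mu = 436.
(1 + 1/mu)/2 = 218 is an integer and the inequality is strict, so k_max = 218 - 1 = 217.

217


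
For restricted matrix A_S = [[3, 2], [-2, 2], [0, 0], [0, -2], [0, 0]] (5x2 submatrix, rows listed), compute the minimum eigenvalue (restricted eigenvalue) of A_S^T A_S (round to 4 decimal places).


A_S^T A_S = [[13, 2], [2, 12]].
trace = 25.
det = 152.
disc = trace^2 - 4*det = 625 - 4*152 = 17.
sqrt(17) ≈ 4.123106.
lam_min = (25 - sqrt(17))/2 ≈ (25 - 4.123106)/2 = 10.438447 ≈ 10.4384.

10.4384


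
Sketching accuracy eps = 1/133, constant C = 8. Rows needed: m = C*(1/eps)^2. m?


1/eps = 133.
(1/eps)^2 = 17689.
m = 8*17689 = 141512.

141512


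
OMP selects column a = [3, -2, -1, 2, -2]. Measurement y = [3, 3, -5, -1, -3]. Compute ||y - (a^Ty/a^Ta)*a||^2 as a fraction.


a^T a = 22.
a^T y = 12.
coeff = 12/22 = 6/11.
||r||^2 = 511/11.

511/11


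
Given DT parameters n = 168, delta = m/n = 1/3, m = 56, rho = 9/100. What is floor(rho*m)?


m = 1/3*168 = 56.
rho = 9/100.
rho*m = 9/100*56 = 5.04.
k = floor(5.04) = 5.

5


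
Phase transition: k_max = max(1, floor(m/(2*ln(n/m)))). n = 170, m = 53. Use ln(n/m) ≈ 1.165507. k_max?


n/m = 170/53.
ln(n/m) ≈ 1.165507.
2*ln(n/m) ≈ 2.331014.
m/(2*ln(n/m)) ≈ 53/2.331014 ≈ 22.7369.
floor = 22.
k_max = max(1, 22) = 22.

22


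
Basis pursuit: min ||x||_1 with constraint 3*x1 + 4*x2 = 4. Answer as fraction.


Axis intercepts:
  x1 = 4/3, x2 = 0: L1 = 4/3
  x1 = 0, x2 = 1: L1 = 1
x* = (0, 1)
||x*||_1 = 1.

1


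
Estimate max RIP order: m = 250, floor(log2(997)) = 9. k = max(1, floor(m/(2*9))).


floor(log2(997)) = 9.
2*9 = 18.
m/(2*floor(log2(n))) = 250/18 ≈ 13.8889.
floor = 13.
k = max(1, 13) = 13.

13


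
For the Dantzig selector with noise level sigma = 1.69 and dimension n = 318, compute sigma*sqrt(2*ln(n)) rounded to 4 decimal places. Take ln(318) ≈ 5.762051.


ln(318) ≈ 5.762051.
2*ln(n) ≈ 11.524102.
sqrt(2*ln(n)) ≈ sqrt(11.524102) ≈ 3.394717.
threshold ≈ 1.69*3.394717 = 5.73707173 ≈ 5.7371.

5.7371


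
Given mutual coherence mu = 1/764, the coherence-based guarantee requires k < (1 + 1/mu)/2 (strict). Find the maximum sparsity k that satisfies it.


1/mu = 764.
1 + 1/mu = 765.
(1 + 1/mu)/2 = 382.5 is not an integer, so k_max = floor(382.5) = 382.

382


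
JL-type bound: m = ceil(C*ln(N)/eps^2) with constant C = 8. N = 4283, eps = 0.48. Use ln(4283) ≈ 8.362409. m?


ln(4283) ≈ 8.362409.
eps^2 = 0.48^2 = 0.2304.
C*ln(N)/eps^2 ≈ 8*8.362409/0.2304 ≈ 290.3614.
m = ceil(290.3614) = 291.

291


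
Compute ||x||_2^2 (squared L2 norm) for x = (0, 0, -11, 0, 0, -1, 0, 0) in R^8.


Non-zero entries: [(2, -11), (5, -1)]
Squares: [121, 1]
||x||_2^2 = sum = 122.

122


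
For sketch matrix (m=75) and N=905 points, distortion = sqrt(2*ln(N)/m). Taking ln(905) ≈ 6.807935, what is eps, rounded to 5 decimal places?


ln(905) ≈ 6.807935.
2*ln(N)/m ≈ 2*6.807935/75 ≈ 0.18154493.
eps = sqrt(0.18154493) ≈ 0.4260809 ≈ 0.42608.

0.42608


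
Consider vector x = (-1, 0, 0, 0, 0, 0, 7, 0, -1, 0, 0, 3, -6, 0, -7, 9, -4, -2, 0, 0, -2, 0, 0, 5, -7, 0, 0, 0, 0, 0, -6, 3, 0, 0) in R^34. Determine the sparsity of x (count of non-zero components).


Non-zero positions: [0, 6, 8, 11, 12, 14, 15, 16, 17, 20, 23, 24, 30, 31].
Sparsity = 14.

14


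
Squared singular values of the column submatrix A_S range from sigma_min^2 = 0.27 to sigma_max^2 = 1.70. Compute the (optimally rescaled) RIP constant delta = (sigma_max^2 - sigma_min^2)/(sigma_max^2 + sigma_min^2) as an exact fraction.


lambda_max - lambda_min = 1.70 - 0.27 = 1.43.
lambda_max + lambda_min = 1.70 + 0.27 = 1.97.
delta = 1.43/1.97 = 143/197.

143/197


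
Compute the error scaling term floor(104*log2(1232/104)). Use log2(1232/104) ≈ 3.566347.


log2(n/k) = log2(1232/104) ≈ 3.566347.
k*log2(n/k) ≈ 104*3.566347 = 370.900088.
floor(370.900088) = 370.

370


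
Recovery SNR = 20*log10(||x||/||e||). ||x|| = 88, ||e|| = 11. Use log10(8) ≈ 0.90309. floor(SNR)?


||x||/||e|| = 88/11 = 8.
log10(8) ≈ 0.90309.
20*log10(||x||/||e||) ≈ 20*0.90309 = 18.0618.
floor(18.0618) = 18.

18


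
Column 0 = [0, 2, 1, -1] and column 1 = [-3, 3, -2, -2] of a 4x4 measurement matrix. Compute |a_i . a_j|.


Inner product: 0*-3 + 2*3 + 1*-2 + -1*-2
Products: [0, 6, -2, 2]
Sum = 6.
|dot| = 6.

6


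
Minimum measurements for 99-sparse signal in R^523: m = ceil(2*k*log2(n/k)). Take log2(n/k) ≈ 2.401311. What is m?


log2(n/k) = log2(523/99) ≈ 2.401311.
2*k*log2(n/k) ≈ 2*99*2.401311 = 475.459578.
m = ceil(475.459578) = 476.

476


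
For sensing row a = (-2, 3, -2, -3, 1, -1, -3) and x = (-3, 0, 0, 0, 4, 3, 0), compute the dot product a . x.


Non-zero terms: ['-2*-3', '1*4', '-1*3']
Products: [6, 4, -3]
y = sum = 7.

7


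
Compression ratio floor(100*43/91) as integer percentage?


100*m/n = 100*43/91 ≈ 47.2527.
floor = 47.

47


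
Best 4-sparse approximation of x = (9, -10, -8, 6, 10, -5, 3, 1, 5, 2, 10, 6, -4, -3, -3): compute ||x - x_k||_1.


Sorted |x_i| descending: [10, 10, 10, 9, 8, 6, 6, 5, 5, 4, 3, 3, 3, 2, 1]
Keep top 4: [10, 10, 10, 9]
Tail entries: [8, 6, 6, 5, 5, 4, 3, 3, 3, 2, 1]
L1 error = sum of tail = 46.

46


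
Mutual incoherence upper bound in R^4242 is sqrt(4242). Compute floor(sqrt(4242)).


65^2 = 4225 <= 4242 < 4356 = 66^2, so 65 <= sqrt(4242) < 66.
floor(sqrt(4242)) = 65.

65


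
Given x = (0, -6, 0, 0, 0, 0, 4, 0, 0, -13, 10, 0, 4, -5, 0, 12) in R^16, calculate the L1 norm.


Non-zero entries: [(1, -6), (6, 4), (9, -13), (10, 10), (12, 4), (13, -5), (15, 12)]
Absolute values: [6, 4, 13, 10, 4, 5, 12]
||x||_1 = sum = 54.

54


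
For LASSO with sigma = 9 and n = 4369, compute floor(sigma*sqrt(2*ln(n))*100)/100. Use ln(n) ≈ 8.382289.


ln(4369) ≈ 8.382289.
2*ln(n) ≈ 16.764578.
sqrt(2*ln(n)) ≈ sqrt(16.764578) ≈ 4.094457.
lambda ≈ 9*4.094457 = 36.850113.
floor(lambda*100)/100 = 36.85.

36.85


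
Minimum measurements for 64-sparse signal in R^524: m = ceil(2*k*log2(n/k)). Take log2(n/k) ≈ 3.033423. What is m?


log2(n/k) = log2(524/64) ≈ 3.033423.
2*k*log2(n/k) ≈ 2*64*3.033423 = 388.278144.
m = ceil(388.278144) = 389.

389


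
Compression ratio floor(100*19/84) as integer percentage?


100*m/n = 100*19/84 ≈ 22.619.
floor = 22.

22


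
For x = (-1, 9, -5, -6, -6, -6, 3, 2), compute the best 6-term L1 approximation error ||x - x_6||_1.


Sorted |x_i| descending: [9, 6, 6, 6, 5, 3, 2, 1]
Keep top 6: [9, 6, 6, 6, 5, 3]
Tail entries: [2, 1]
L1 error = sum of tail = 3.

3


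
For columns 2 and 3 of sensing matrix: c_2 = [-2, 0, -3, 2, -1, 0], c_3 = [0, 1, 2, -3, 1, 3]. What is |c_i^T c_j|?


Inner product: -2*0 + 0*1 + -3*2 + 2*-3 + -1*1 + 0*3
Products: [0, 0, -6, -6, -1, 0]
Sum = -13.
|dot| = 13.

13


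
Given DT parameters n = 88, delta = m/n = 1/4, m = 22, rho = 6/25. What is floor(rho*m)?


m = 1/4*88 = 22.
rho = 6/25.
rho*m = 6/25*22 = 5.28.
k = floor(5.28) = 5.

5


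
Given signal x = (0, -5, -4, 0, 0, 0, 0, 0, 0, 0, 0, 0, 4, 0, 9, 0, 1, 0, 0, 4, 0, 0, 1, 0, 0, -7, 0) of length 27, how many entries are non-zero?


Non-zero positions: [1, 2, 12, 14, 16, 19, 22, 25].
Sparsity = 8.

8


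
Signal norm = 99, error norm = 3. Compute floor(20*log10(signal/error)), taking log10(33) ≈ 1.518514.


||x||/||e|| = 99/3 = 33.
log10(33) ≈ 1.518514.
20*log10(||x||/||e||) ≈ 20*1.518514 = 30.37028.
floor(30.37028) = 30.

30


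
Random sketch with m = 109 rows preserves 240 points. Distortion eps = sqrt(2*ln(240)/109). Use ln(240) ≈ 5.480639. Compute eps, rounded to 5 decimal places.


ln(240) ≈ 5.480639.
2*ln(N)/m ≈ 2*5.480639/109 ≈ 0.10056218.
eps = sqrt(0.10056218) ≈ 0.3171154 ≈ 0.31712.

0.31712


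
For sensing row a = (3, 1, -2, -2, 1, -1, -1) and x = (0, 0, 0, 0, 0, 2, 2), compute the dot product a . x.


Non-zero terms: ['-1*2', '-1*2']
Products: [-2, -2]
y = sum = -4.

-4


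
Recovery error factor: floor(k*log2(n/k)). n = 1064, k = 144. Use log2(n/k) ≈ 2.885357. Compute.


log2(n/k) = log2(1064/144) ≈ 2.885357.
k*log2(n/k) ≈ 144*2.885357 = 415.491408.
floor(415.491408) = 415.

415


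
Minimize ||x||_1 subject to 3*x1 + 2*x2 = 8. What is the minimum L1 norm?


Axis intercepts:
  x1 = 8/3, x2 = 0: L1 = 8/3
  x1 = 0, x2 = 4: L1 = 4
x* = (8/3, 0)
||x*||_1 = 8/3.

8/3


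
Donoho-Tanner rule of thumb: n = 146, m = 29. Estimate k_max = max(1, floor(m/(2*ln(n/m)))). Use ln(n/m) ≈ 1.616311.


n/m = 146/29.
ln(n/m) ≈ 1.616311.
2*ln(n/m) ≈ 3.232622.
m/(2*ln(n/m)) ≈ 29/3.232622 ≈ 8.971.
floor = 8.
k_max = max(1, 8) = 8.

8


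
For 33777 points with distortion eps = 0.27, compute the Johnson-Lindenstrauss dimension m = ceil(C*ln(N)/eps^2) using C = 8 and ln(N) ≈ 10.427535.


ln(33777) ≈ 10.427535.
eps^2 = 0.27^2 = 0.0729.
C*ln(N)/eps^2 ≈ 8*10.427535/0.0729 ≈ 1144.3111.
m = ceil(1144.3111) = 1145.

1145


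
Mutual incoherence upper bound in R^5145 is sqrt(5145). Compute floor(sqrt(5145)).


71^2 = 5041 <= 5145 < 5184 = 72^2, so 71 <= sqrt(5145) < 72.
floor(sqrt(5145)) = 71.

71


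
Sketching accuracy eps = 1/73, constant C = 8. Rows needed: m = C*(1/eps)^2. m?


1/eps = 73.
(1/eps)^2 = 5329.
m = 8*5329 = 42632.

42632


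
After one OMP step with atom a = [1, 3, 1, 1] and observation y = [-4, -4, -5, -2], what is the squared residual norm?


a^T a = 12.
a^T y = -23.
coeff = -23/12 = -23/12.
||r||^2 = 203/12.

203/12


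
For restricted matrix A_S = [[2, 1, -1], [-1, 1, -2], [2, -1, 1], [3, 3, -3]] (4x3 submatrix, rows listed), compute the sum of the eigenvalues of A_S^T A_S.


Sum of eigenvalues of A_S^T A_S = trace(A_S^T A_S) = sum of squared column norms of A_S.
A_S^T A_S diagonal: [18, 12, 15].
trace = 18 + 12 + 15 = 45.

45


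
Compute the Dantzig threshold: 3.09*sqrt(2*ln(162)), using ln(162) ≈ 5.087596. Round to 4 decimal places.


ln(162) ≈ 5.087596.
2*ln(n) ≈ 10.175192.
sqrt(2*ln(n)) ≈ sqrt(10.175192) ≈ 3.189858.
threshold ≈ 3.09*3.189858 = 9.85666122 ≈ 9.8567.

9.8567


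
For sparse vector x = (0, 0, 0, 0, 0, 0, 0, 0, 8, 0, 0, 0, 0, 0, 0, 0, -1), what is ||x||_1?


Non-zero entries: [(8, 8), (16, -1)]
Absolute values: [8, 1]
||x||_1 = sum = 9.

9


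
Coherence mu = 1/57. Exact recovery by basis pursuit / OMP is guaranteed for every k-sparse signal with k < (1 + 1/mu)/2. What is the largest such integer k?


1/mu = 57.
1 + 1/mu = 58.
(1 + 1/mu)/2 = 29 is an integer and the inequality is strict, so k_max = 29 - 1 = 28.

28


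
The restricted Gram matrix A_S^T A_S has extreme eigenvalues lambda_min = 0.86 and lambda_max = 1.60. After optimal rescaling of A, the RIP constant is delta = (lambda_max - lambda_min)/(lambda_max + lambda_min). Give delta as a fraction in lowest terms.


lambda_max - lambda_min = 1.60 - 0.86 = 0.74.
lambda_max + lambda_min = 1.60 + 0.86 = 2.46.
delta = 0.74/2.46 = 74/246 = 37/123.

37/123


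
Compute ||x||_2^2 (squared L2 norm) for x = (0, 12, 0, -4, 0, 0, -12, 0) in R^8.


Non-zero entries: [(1, 12), (3, -4), (6, -12)]
Squares: [144, 16, 144]
||x||_2^2 = sum = 304.

304


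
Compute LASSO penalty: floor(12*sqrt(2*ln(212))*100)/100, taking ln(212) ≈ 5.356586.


ln(212) ≈ 5.356586.
2*ln(n) ≈ 10.713172.
sqrt(2*ln(n)) ≈ sqrt(10.713172) ≈ 3.273098.
lambda ≈ 12*3.273098 = 39.277176.
floor(lambda*100)/100 = 39.27.

39.27


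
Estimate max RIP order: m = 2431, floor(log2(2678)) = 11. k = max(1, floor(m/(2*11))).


floor(log2(2678)) = 11.
2*11 = 22.
m/(2*floor(log2(n))) = 2431/22 ≈ 110.5.
floor = 110.
k = max(1, 110) = 110.

110


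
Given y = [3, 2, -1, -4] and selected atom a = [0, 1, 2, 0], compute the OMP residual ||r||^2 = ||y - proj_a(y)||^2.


a^T a = 5.
a^T y = 0.
coeff = 0/5 = 0.
||r||^2 = 30.

30


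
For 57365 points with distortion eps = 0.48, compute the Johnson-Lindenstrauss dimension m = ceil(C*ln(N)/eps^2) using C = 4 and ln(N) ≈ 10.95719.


ln(57365) ≈ 10.95719.
eps^2 = 0.48^2 = 0.2304.
C*ln(N)/eps^2 ≈ 4*10.95719/0.2304 ≈ 190.229.
m = ceil(190.229) = 191.

191


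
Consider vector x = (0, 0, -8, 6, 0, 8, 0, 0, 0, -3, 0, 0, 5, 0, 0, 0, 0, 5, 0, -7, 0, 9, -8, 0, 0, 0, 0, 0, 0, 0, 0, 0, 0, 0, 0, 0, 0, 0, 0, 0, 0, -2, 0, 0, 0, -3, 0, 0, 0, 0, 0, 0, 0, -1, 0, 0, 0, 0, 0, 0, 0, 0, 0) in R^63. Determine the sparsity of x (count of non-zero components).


Non-zero positions: [2, 3, 5, 9, 12, 17, 19, 21, 22, 41, 45, 53].
Sparsity = 12.

12


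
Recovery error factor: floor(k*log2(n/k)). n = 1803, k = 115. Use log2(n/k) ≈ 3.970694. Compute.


log2(n/k) = log2(1803/115) ≈ 3.970694.
k*log2(n/k) ≈ 115*3.970694 = 456.62981.
floor(456.62981) = 456.

456


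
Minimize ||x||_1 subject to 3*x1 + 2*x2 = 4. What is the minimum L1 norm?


Axis intercepts:
  x1 = 4/3, x2 = 0: L1 = 4/3
  x1 = 0, x2 = 2: L1 = 2
x* = (4/3, 0)
||x*||_1 = 4/3.

4/3


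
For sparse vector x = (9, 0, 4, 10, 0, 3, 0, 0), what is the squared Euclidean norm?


Non-zero entries: [(0, 9), (2, 4), (3, 10), (5, 3)]
Squares: [81, 16, 100, 9]
||x||_2^2 = sum = 206.

206


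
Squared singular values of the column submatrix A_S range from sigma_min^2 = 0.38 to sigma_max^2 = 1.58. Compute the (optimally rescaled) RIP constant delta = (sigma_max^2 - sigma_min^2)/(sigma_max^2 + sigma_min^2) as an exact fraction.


lambda_max - lambda_min = 1.58 - 0.38 = 1.20.
lambda_max + lambda_min = 1.58 + 0.38 = 1.96.
delta = 1.20/1.96 = 120/196 = 30/49.

30/49


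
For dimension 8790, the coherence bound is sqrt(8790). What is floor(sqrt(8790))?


93^2 = 8649 <= 8790 < 8836 = 94^2, so 93 <= sqrt(8790) < 94.
floor(sqrt(8790)) = 93.

93


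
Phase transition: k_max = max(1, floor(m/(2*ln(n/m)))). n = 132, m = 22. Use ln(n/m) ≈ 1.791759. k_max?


n/m = 132/22 = 6.
ln(n/m) ≈ 1.791759.
2*ln(n/m) ≈ 3.583518.
m/(2*ln(n/m)) ≈ 22/3.583518 ≈ 6.1392.
floor = 6.
k_max = max(1, 6) = 6.

6


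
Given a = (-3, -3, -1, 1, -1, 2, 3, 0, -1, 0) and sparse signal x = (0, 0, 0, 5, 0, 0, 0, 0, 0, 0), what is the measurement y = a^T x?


Non-zero terms: ['1*5']
Products: [5]
y = sum = 5.

5
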